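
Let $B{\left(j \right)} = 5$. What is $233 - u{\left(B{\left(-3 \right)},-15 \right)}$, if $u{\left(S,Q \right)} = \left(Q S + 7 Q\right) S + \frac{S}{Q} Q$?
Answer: $1128$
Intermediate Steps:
$u{\left(S,Q \right)} = S + S \left(7 Q + Q S\right)$ ($u{\left(S,Q \right)} = \left(7 Q + Q S\right) S + S = S \left(7 Q + Q S\right) + S = S + S \left(7 Q + Q S\right)$)
$233 - u{\left(B{\left(-3 \right)},-15 \right)} = 233 - 5 \left(1 + 7 \left(-15\right) - 75\right) = 233 - 5 \left(1 - 105 - 75\right) = 233 - 5 \left(-179\right) = 233 - -895 = 233 + 895 = 1128$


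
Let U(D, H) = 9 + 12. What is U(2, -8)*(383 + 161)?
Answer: 11424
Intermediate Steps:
U(D, H) = 21
U(2, -8)*(383 + 161) = 21*(383 + 161) = 21*544 = 11424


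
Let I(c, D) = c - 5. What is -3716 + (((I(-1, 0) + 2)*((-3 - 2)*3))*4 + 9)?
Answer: -3467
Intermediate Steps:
I(c, D) = -5 + c
-3716 + (((I(-1, 0) + 2)*((-3 - 2)*3))*4 + 9) = -3716 + ((((-5 - 1) + 2)*((-3 - 2)*3))*4 + 9) = -3716 + (((-6 + 2)*(-5*3))*4 + 9) = -3716 + (-4*(-15)*4 + 9) = -3716 + (60*4 + 9) = -3716 + (240 + 9) = -3716 + 249 = -3467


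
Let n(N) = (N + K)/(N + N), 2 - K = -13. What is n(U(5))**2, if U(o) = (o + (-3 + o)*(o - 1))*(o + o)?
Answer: 841/2704 ≈ 0.31102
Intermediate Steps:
K = 15 (K = 2 - 1*(-13) = 2 + 13 = 15)
U(o) = 2*o*(o + (-1 + o)*(-3 + o)) (U(o) = (o + (-3 + o)*(-1 + o))*(2*o) = (o + (-1 + o)*(-3 + o))*(2*o) = 2*o*(o + (-1 + o)*(-3 + o)))
n(N) = (15 + N)/(2*N) (n(N) = (N + 15)/(N + N) = (15 + N)/((2*N)) = (15 + N)*(1/(2*N)) = (15 + N)/(2*N))
n(U(5))**2 = ((15 + 2*5*(3 + 5**2 - 3*5))/(2*((2*5*(3 + 5**2 - 3*5)))))**2 = ((15 + 2*5*(3 + 25 - 15))/(2*((2*5*(3 + 25 - 15)))))**2 = ((15 + 2*5*13)/(2*((2*5*13))))**2 = ((1/2)*(15 + 130)/130)**2 = ((1/2)*(1/130)*145)**2 = (29/52)**2 = 841/2704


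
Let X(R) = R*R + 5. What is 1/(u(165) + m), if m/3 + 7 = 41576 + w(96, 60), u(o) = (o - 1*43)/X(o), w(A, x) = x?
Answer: 13615/1700336566 ≈ 8.0072e-6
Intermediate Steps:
X(R) = 5 + R**2 (X(R) = R**2 + 5 = 5 + R**2)
u(o) = (-43 + o)/(5 + o**2) (u(o) = (o - 1*43)/(5 + o**2) = (o - 43)/(5 + o**2) = (-43 + o)/(5 + o**2))
m = 124887 (m = -21 + 3*(41576 + 60) = -21 + 3*41636 = -21 + 124908 = 124887)
1/(u(165) + m) = 1/((-43 + 165)/(5 + 165**2) + 124887) = 1/(122/(5 + 27225) + 124887) = 1/(122/27230 + 124887) = 1/((1/27230)*122 + 124887) = 1/(61/13615 + 124887) = 1/(1700336566/13615) = 13615/1700336566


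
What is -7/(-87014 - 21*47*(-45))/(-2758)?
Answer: -1/16784006 ≈ -5.9581e-8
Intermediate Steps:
-7/(-87014 - 21*47*(-45))/(-2758) = -7/(-87014 - 987*(-45))*(-1/2758) = -7/(-87014 + 44415)*(-1/2758) = -7/(-42599)*(-1/2758) = -7*(-1/42599)*(-1/2758) = (7/42599)*(-1/2758) = -1/16784006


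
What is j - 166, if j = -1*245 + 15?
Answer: -396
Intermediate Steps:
j = -230 (j = -245 + 15 = -230)
j - 166 = -230 - 166 = -396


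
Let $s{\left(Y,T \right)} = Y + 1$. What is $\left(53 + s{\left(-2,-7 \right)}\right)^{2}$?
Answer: $2704$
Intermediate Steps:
$s{\left(Y,T \right)} = 1 + Y$
$\left(53 + s{\left(-2,-7 \right)}\right)^{2} = \left(53 + \left(1 - 2\right)\right)^{2} = \left(53 - 1\right)^{2} = 52^{2} = 2704$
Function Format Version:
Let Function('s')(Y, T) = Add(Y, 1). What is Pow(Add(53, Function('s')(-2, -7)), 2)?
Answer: 2704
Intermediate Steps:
Function('s')(Y, T) = Add(1, Y)
Pow(Add(53, Function('s')(-2, -7)), 2) = Pow(Add(53, Add(1, -2)), 2) = Pow(Add(53, -1), 2) = Pow(52, 2) = 2704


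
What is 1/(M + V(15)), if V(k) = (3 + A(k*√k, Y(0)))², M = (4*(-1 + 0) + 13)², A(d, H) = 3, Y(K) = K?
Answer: 1/117 ≈ 0.0085470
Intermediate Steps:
M = 81 (M = (4*(-1) + 13)² = (-4 + 13)² = 9² = 81)
V(k) = 36 (V(k) = (3 + 3)² = 6² = 36)
1/(M + V(15)) = 1/(81 + 36) = 1/117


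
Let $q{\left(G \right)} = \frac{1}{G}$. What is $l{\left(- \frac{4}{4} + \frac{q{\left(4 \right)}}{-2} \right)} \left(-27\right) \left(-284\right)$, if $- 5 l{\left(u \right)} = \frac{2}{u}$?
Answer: $\frac{13632}{5} \approx 2726.4$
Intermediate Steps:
$l{\left(u \right)} = - \frac{2}{5 u}$ ($l{\left(u \right)} = - \frac{2 \frac{1}{u}}{5} = - \frac{2}{5 u}$)
$l{\left(- \frac{4}{4} + \frac{q{\left(4 \right)}}{-2} \right)} \left(-27\right) \left(-284\right) = - \frac{2}{5 \left(- \frac{4}{4} + \frac{1}{4 \left(-2\right)}\right)} \left(-27\right) \left(-284\right) = - \frac{2}{5 \left(\left(-4\right) \frac{1}{4} + \frac{1}{4} \left(- \frac{1}{2}\right)\right)} \left(-27\right) \left(-284\right) = - \frac{2}{5 \left(-1 - \frac{1}{8}\right)} \left(-27\right) \left(-284\right) = - \frac{2}{5 \left(- \frac{9}{8}\right)} \left(-27\right) \left(-284\right) = \left(- \frac{2}{5}\right) \left(- \frac{8}{9}\right) \left(-27\right) \left(-284\right) = \frac{16}{45} \left(-27\right) \left(-284\right) = \left(- \frac{48}{5}\right) \left(-284\right) = \frac{13632}{5}$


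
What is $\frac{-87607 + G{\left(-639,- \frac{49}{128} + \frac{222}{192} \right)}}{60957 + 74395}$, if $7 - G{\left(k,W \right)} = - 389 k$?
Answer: $- \frac{336171}{135352} \approx -2.4837$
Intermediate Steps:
$G{\left(k,W \right)} = 7 + 389 k$ ($G{\left(k,W \right)} = 7 - - 389 k = 7 + 389 k$)
$\frac{-87607 + G{\left(-639,- \frac{49}{128} + \frac{222}{192} \right)}}{60957 + 74395} = \frac{-87607 + \left(7 + 389 \left(-639\right)\right)}{60957 + 74395} = \frac{-87607 + \left(7 - 248571\right)}{135352} = \left(-87607 - 248564\right) \frac{1}{135352} = \left(-336171\right) \frac{1}{135352} = - \frac{336171}{135352}$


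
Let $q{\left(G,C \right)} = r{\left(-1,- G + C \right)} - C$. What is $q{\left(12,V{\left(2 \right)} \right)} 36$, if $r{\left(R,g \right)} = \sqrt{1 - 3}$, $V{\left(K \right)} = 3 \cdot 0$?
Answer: $36 i \sqrt{2} \approx 50.912 i$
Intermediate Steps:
$V{\left(K \right)} = 0$
$r{\left(R,g \right)} = i \sqrt{2}$ ($r{\left(R,g \right)} = \sqrt{-2} = i \sqrt{2}$)
$q{\left(G,C \right)} = - C + i \sqrt{2}$ ($q{\left(G,C \right)} = i \sqrt{2} - C = - C + i \sqrt{2}$)
$q{\left(12,V{\left(2 \right)} \right)} 36 = \left(\left(-1\right) 0 + i \sqrt{2}\right) 36 = \left(0 + i \sqrt{2}\right) 36 = i \sqrt{2} \cdot 36 = 36 i \sqrt{2}$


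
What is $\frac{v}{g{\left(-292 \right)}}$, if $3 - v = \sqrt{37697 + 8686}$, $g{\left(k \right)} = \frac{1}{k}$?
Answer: $-876 + 292 \sqrt{46383} \approx 62011.0$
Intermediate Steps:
$v = 3 - \sqrt{46383}$ ($v = 3 - \sqrt{37697 + 8686} = 3 - \sqrt{46383} \approx -212.37$)
$\frac{v}{g{\left(-292 \right)}} = \frac{3 - \sqrt{46383}}{\frac{1}{-292}} = \frac{3 - \sqrt{46383}}{- \frac{1}{292}} = \left(3 - \sqrt{46383}\right) \left(-292\right) = -876 + 292 \sqrt{46383}$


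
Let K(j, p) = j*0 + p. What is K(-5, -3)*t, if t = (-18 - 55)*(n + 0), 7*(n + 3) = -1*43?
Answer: -14016/7 ≈ -2002.3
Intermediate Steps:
K(j, p) = p (K(j, p) = 0 + p = p)
n = -64/7 (n = -3 + (-1*43)/7 = -3 + (1/7)*(-43) = -3 - 43/7 = -64/7 ≈ -9.1429)
t = 4672/7 (t = (-18 - 55)*(-64/7 + 0) = -73*(-64/7) = 4672/7 ≈ 667.43)
K(-5, -3)*t = -3*4672/7 = -14016/7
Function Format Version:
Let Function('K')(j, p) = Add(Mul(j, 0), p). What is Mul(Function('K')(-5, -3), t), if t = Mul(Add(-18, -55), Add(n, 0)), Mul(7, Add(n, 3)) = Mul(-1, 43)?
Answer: Rational(-14016, 7) ≈ -2002.3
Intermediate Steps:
Function('K')(j, p) = p (Function('K')(j, p) = Add(0, p) = p)
n = Rational(-64, 7) (n = Add(-3, Mul(Rational(1, 7), Mul(-1, 43))) = Add(-3, Mul(Rational(1, 7), -43)) = Add(-3, Rational(-43, 7)) = Rational(-64, 7) ≈ -9.1429)
t = Rational(4672, 7) (t = Mul(Add(-18, -55), Add(Rational(-64, 7), 0)) = Mul(-73, Rational(-64, 7)) = Rational(4672, 7) ≈ 667.43)
Mul(Function('K')(-5, -3), t) = Mul(-3, Rational(4672, 7)) = Rational(-14016, 7)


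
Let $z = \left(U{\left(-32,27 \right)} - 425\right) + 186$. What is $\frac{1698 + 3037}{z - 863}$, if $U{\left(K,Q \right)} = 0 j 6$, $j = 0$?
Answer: $- \frac{4735}{1102} \approx -4.2967$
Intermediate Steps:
$U{\left(K,Q \right)} = 0$ ($U{\left(K,Q \right)} = 0 \cdot 0 \cdot 6 = 0 \cdot 6 = 0$)
$z = -239$ ($z = \left(0 - 425\right) + 186 = -425 + 186 = -239$)
$\frac{1698 + 3037}{z - 863} = \frac{1698 + 3037}{-239 - 863} = \frac{4735}{-1102} = 4735 \left(- \frac{1}{1102}\right) = - \frac{4735}{1102}$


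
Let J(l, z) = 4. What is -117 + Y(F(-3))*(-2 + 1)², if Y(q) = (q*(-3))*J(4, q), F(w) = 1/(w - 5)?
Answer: -231/2 ≈ -115.50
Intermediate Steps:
F(w) = 1/(-5 + w)
Y(q) = -12*q (Y(q) = (q*(-3))*4 = -3*q*4 = -12*q)
-117 + Y(F(-3))*(-2 + 1)² = -117 + (-12/(-5 - 3))*(-2 + 1)² = -117 - 12/(-8)*(-1)² = -117 - 12*(-⅛)*1 = -117 + (3/2)*1 = -117 + 3/2 = -231/2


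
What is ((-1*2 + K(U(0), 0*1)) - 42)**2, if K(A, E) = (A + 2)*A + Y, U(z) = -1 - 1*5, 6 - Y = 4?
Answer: 324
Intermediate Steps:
Y = 2 (Y = 6 - 1*4 = 6 - 4 = 2)
U(z) = -6 (U(z) = -1 - 5 = -6)
K(A, E) = 2 + A*(2 + A) (K(A, E) = (A + 2)*A + 2 = (2 + A)*A + 2 = A*(2 + A) + 2 = 2 + A*(2 + A))
((-1*2 + K(U(0), 0*1)) - 42)**2 = ((-1*2 + (2 + (-6)**2 + 2*(-6))) - 42)**2 = ((-2 + (2 + 36 - 12)) - 42)**2 = ((-2 + 26) - 42)**2 = (24 - 42)**2 = (-18)**2 = 324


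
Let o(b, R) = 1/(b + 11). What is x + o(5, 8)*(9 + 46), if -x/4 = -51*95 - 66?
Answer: 314359/16 ≈ 19647.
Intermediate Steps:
o(b, R) = 1/(11 + b)
x = 19644 (x = -4*(-51*95 - 66) = -4*(-4845 - 66) = -4*(-4911) = 19644)
x + o(5, 8)*(9 + 46) = 19644 + (9 + 46)/(11 + 5) = 19644 + 55/16 = 314359/16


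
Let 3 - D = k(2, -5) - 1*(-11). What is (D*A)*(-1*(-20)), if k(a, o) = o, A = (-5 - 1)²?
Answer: -2160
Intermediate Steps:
A = 36 (A = (-6)² = 36)
D = -3 (D = 3 - (-5 - 1*(-11)) = 3 - (-5 + 11) = 3 - 1*6 = 3 - 6 = -3)
(D*A)*(-1*(-20)) = (-3*36)*(-1*(-20)) = -108*20 = -2160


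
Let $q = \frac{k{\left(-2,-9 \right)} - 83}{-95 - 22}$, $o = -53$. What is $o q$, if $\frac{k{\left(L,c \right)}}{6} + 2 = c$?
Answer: $- \frac{7897}{117} \approx -67.496$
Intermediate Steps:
$k{\left(L,c \right)} = -12 + 6 c$
$q = \frac{149}{117}$ ($q = \frac{\left(-12 + 6 \left(-9\right)\right) - 83}{-95 - 22} = \frac{\left(-12 - 54\right) - 83}{-117} = \left(-66 - 83\right) \left(- \frac{1}{117}\right) = \left(-149\right) \left(- \frac{1}{117}\right) = \frac{149}{117} \approx 1.2735$)
$o q = \left(-53\right) \frac{149}{117} = - \frac{7897}{117}$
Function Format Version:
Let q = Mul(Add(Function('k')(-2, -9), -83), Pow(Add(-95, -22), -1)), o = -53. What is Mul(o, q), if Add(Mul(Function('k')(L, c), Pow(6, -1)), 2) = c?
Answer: Rational(-7897, 117) ≈ -67.496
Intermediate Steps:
Function('k')(L, c) = Add(-12, Mul(6, c))
q = Rational(149, 117) (q = Mul(Add(Add(-12, Mul(6, -9)), -83), Pow(Add(-95, -22), -1)) = Mul(Add(Add(-12, -54), -83), Pow(-117, -1)) = Mul(Add(-66, -83), Rational(-1, 117)) = Mul(-149, Rational(-1, 117)) = Rational(149, 117) ≈ 1.2735)
Mul(o, q) = Mul(-53, Rational(149, 117)) = Rational(-7897, 117)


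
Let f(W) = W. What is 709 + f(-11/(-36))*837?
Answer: 3859/4 ≈ 964.75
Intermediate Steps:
709 + f(-11/(-36))*837 = 709 - 11/(-36)*837 = 709 - 11*(-1/36)*837 = 709 + (11/36)*837 = 709 + 1023/4 = 3859/4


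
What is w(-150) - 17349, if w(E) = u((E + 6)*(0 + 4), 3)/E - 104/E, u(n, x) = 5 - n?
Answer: -867609/50 ≈ -17352.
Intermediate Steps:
w(E) = -104/E + (-19 - 4*E)/E (w(E) = (5 - (E + 6)*(0 + 4))/E - 104/E = (5 - (6 + E)*4)/E - 104/E = (5 - (24 + 4*E))/E - 104/E = (5 + (-24 - 4*E))/E - 104/E = (-19 - 4*E)/E - 104/E = -104/E + (-19 - 4*E)/E)
w(-150) - 17349 = (-4 - 123/(-150)) - 17349 = (-4 - 123*(-1/150)) - 17349 = (-4 + 41/50) - 17349 = -159/50 - 17349 = -867609/50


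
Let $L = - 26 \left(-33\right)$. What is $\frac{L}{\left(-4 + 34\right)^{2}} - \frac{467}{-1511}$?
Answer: $\frac{286123}{226650} \approx 1.2624$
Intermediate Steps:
$L = 858$ ($L = \left(-1\right) \left(-858\right) = 858$)
$\frac{L}{\left(-4 + 34\right)^{2}} - \frac{467}{-1511} = \frac{858}{\left(-4 + 34\right)^{2}} - \frac{467}{-1511} = \frac{858}{30^{2}} - - \frac{467}{1511} = \frac{858}{900} + \frac{467}{1511} = 858 \cdot \frac{1}{900} + \frac{467}{1511} = \frac{143}{150} + \frac{467}{1511} = \frac{286123}{226650}$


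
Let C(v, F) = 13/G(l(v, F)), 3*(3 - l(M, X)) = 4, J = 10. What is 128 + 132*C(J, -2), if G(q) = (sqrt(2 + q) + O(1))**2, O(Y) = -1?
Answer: 10033/8 + 1287*sqrt(33)/8 ≈ 2178.3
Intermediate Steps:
l(M, X) = 5/3 (l(M, X) = 3 - 1/3*4 = 3 - 4/3 = 5/3)
G(q) = (-1 + sqrt(2 + q))**2 (G(q) = (sqrt(2 + q) - 1)**2 = (-1 + sqrt(2 + q))**2)
C(v, F) = 13/(-1 + sqrt(33)/3)**2 (C(v, F) = 13/((-1 + sqrt(2 + 5/3))**2) = 13/((-1 + sqrt(11/3))**2) = 13/((-1 + sqrt(33)/3)**2) = 13/(-1 + sqrt(33)/3)**2)
128 + 132*C(J, -2) = 128 + 132*(117/(3 - sqrt(33))**2) = 128 + 15444/(3 - sqrt(33))**2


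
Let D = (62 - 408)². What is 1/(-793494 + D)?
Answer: -1/673778 ≈ -1.4842e-6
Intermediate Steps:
D = 119716 (D = (-346)² = 119716)
1/(-793494 + D) = 1/(-793494 + 119716) = 1/(-673778) = -1/673778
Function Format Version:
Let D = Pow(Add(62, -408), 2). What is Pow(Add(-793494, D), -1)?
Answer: Rational(-1, 673778) ≈ -1.4842e-6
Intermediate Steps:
D = 119716 (D = Pow(-346, 2) = 119716)
Pow(Add(-793494, D), -1) = Pow(Add(-793494, 119716), -1) = Pow(-673778, -1) = Rational(-1, 673778)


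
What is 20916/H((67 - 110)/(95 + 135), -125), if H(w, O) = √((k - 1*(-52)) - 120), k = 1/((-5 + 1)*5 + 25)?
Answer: -6972*I*√1695/113 ≈ -2540.2*I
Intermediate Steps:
k = ⅕ (k = 1/(-4*5 + 25) = 1/(-20 + 25) = 1/5 = ⅕ ≈ 0.20000)
H(w, O) = I*√1695/5 (H(w, O) = √((⅕ - 1*(-52)) - 120) = √((⅕ + 52) - 120) = √(261/5 - 120) = √(-339/5) = I*√1695/5)
20916/H((67 - 110)/(95 + 135), -125) = 20916/((I*√1695/5)) = 20916*(-I*√1695/339) = -6972*I*√1695/113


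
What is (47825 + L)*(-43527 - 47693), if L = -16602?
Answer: -2848162060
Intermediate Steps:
(47825 + L)*(-43527 - 47693) = (47825 - 16602)*(-43527 - 47693) = 31223*(-91220) = -2848162060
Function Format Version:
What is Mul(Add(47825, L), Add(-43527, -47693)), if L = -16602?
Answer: -2848162060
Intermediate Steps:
Mul(Add(47825, L), Add(-43527, -47693)) = Mul(Add(47825, -16602), Add(-43527, -47693)) = Mul(31223, -91220) = -2848162060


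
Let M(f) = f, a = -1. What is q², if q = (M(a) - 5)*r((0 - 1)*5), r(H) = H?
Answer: 900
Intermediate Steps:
q = 30 (q = (-1 - 5)*((0 - 1)*5) = -(-6)*5 = -6*(-5) = 30)
q² = 30² = 900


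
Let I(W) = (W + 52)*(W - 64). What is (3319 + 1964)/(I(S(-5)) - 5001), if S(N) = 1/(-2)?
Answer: -2348/3699 ≈ -0.63477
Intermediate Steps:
S(N) = -1/2
I(W) = (-64 + W)*(52 + W) (I(W) = (52 + W)*(-64 + W) = (-64 + W)*(52 + W))
(3319 + 1964)/(I(S(-5)) - 5001) = (3319 + 1964)/((-3328 + (-1/2)**2 - 12*(-1/2)) - 5001) = 5283/((-3328 + 1/4 + 6) - 5001) = 5283/(-13287/4 - 5001) = 5283/(-33291/4) = 5283*(-4/33291) = -2348/3699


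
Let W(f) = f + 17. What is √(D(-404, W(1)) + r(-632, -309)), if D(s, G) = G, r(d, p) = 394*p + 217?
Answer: 13*I*√719 ≈ 348.58*I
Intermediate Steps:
W(f) = 17 + f
r(d, p) = 217 + 394*p
√(D(-404, W(1)) + r(-632, -309)) = √((17 + 1) + (217 + 394*(-309))) = √(18 + (217 - 121746)) = √(18 - 121529) = √(-121511) = 13*I*√719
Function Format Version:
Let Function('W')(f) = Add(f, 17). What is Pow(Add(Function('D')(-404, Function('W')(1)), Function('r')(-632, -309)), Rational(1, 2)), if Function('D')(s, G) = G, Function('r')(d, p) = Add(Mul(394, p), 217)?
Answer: Mul(13, I, Pow(719, Rational(1, 2))) ≈ Mul(348.58, I)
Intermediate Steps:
Function('W')(f) = Add(17, f)
Function('r')(d, p) = Add(217, Mul(394, p))
Pow(Add(Function('D')(-404, Function('W')(1)), Function('r')(-632, -309)), Rational(1, 2)) = Pow(Add(Add(17, 1), Add(217, Mul(394, -309))), Rational(1, 2)) = Pow(Add(18, Add(217, -121746)), Rational(1, 2)) = Pow(Add(18, -121529), Rational(1, 2)) = Pow(-121511, Rational(1, 2)) = Mul(13, I, Pow(719, Rational(1, 2)))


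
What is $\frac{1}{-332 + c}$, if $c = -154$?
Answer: $- \frac{1}{486} \approx -0.0020576$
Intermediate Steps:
$\frac{1}{-332 + c} = \frac{1}{-332 - 154} = \frac{1}{-486} = - \frac{1}{486}$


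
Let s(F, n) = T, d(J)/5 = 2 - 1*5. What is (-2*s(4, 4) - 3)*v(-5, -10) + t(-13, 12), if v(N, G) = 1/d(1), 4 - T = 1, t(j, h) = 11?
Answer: 58/5 ≈ 11.600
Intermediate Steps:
T = 3 (T = 4 - 1*1 = 4 - 1 = 3)
d(J) = -15 (d(J) = 5*(2 - 1*5) = 5*(2 - 5) = 5*(-3) = -15)
s(F, n) = 3
v(N, G) = -1/15 (v(N, G) = 1/(-15) = -1/15)
(-2*s(4, 4) - 3)*v(-5, -10) + t(-13, 12) = (-2*3 - 3)*(-1/15) + 11 = (-6 - 3)*(-1/15) + 11 = -9*(-1/15) + 11 = ⅗ + 11 = 58/5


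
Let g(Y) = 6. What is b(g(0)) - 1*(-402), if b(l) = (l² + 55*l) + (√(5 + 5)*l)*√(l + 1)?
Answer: 768 + 6*√70 ≈ 818.20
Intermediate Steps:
b(l) = l² + 55*l + l*√10*√(1 + l) (b(l) = (l² + 55*l) + (√10*l)*√(1 + l) = (l² + 55*l) + (l*√10)*√(1 + l) = (l² + 55*l) + l*√10*√(1 + l) = l² + 55*l + l*√10*√(1 + l))
b(g(0)) - 1*(-402) = 6*(55 + 6 + √(10 + 10*6)) - 1*(-402) = 6*(55 + 6 + √(10 + 60)) + 402 = 6*(55 + 6 + √70) + 402 = 6*(61 + √70) + 402 = (366 + 6*√70) + 402 = 768 + 6*√70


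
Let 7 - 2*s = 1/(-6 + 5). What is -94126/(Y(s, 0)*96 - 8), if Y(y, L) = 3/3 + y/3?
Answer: -47063/108 ≈ -435.77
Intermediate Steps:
s = 4 (s = 7/2 - 1/(2*(-6 + 5)) = 7/2 - ½/(-1) = 7/2 - ½*(-1) = 7/2 + ½ = 4)
Y(y, L) = 1 + y/3 (Y(y, L) = 3*(⅓) + y*(⅓) = 1 + y/3)
-94126/(Y(s, 0)*96 - 8) = -94126/((1 + (⅓)*4)*96 - 8) = -94126/((1 + 4/3)*96 - 8) = -94126/((7/3)*96 - 8) = -94126/(224 - 8) = -94126/216 = -94126*1/216 = -47063/108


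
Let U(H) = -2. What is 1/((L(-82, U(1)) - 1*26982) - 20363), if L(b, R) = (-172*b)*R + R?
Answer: -1/75555 ≈ -1.3235e-5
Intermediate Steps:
L(b, R) = R - 172*R*b (L(b, R) = -172*R*b + R = R - 172*R*b)
1/((L(-82, U(1)) - 1*26982) - 20363) = 1/((-2*(1 - 172*(-82)) - 1*26982) - 20363) = 1/((-2*(1 + 14104) - 26982) - 20363) = 1/((-2*14105 - 26982) - 20363) = 1/((-28210 - 26982) - 20363) = 1/(-55192 - 20363) = 1/(-75555) = -1/75555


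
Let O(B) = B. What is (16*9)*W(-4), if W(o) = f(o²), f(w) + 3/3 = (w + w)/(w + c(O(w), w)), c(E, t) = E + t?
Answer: -48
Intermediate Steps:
f(w) = -⅓ (f(w) = -1 + (w + w)/(w + (w + w)) = -1 + (2*w)/(w + 2*w) = -1 + (2*w)/((3*w)) = -1 + (2*w)*(1/(3*w)) = -1 + ⅔ = -⅓)
W(o) = -⅓
(16*9)*W(-4) = (16*9)*(-⅓) = 144*(-⅓) = -48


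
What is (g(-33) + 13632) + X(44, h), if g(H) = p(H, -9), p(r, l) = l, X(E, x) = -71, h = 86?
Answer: 13552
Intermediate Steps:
g(H) = -9
(g(-33) + 13632) + X(44, h) = (-9 + 13632) - 71 = 13623 - 71 = 13552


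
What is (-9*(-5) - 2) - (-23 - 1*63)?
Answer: 129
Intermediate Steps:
(-9*(-5) - 2) - (-23 - 1*63) = (45 - 2) - (-23 - 63) = 43 - 1*(-86) = 43 + 86 = 129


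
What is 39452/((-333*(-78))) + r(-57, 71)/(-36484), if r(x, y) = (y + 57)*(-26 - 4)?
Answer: 192388366/118454427 ≈ 1.6242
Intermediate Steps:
r(x, y) = -1710 - 30*y (r(x, y) = (57 + y)*(-30) = -1710 - 30*y)
39452/((-333*(-78))) + r(-57, 71)/(-36484) = 39452/((-333*(-78))) + (-1710 - 30*71)/(-36484) = 39452/25974 + (-1710 - 2130)*(-1/36484) = 39452*(1/25974) - 3840*(-1/36484) = 19726/12987 + 960/9121 = 192388366/118454427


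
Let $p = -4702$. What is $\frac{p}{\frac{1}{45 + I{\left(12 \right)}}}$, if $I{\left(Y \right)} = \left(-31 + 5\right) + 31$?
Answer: $-235100$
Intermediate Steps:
$I{\left(Y \right)} = 5$ ($I{\left(Y \right)} = -26 + 31 = 5$)
$\frac{p}{\frac{1}{45 + I{\left(12 \right)}}} = - \frac{4702}{\frac{1}{45 + 5}} = - \frac{4702}{\frac{1}{50}} = - 4702 \frac{1}{\frac{1}{50}} = \left(-4702\right) 50 = -235100$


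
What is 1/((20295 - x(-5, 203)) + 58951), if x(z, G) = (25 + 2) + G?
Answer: 1/79016 ≈ 1.2656e-5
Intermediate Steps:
x(z, G) = 27 + G
1/((20295 - x(-5, 203)) + 58951) = 1/((20295 - (27 + 203)) + 58951) = 1/((20295 - 1*230) + 58951) = 1/((20295 - 230) + 58951) = 1/(20065 + 58951) = 1/79016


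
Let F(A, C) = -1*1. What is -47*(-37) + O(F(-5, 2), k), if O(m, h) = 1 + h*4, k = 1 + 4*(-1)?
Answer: 1728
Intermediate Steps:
k = -3 (k = 1 - 4 = -3)
F(A, C) = -1
O(m, h) = 1 + 4*h
-47*(-37) + O(F(-5, 2), k) = -47*(-37) + (1 + 4*(-3)) = 1739 + (1 - 12) = 1739 - 11 = 1728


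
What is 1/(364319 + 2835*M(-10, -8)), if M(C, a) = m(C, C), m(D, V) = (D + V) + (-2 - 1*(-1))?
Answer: 1/304784 ≈ 3.2810e-6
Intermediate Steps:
m(D, V) = -1 + D + V (m(D, V) = (D + V) + (-2 + 1) = (D + V) - 1 = -1 + D + V)
M(C, a) = -1 + 2*C (M(C, a) = -1 + C + C = -1 + 2*C)
1/(364319 + 2835*M(-10, -8)) = 1/(364319 + 2835*(-1 + 2*(-10))) = 1/(364319 + 2835*(-1 - 20)) = 1/(364319 + 2835*(-21)) = 1/(364319 - 59535) = 1/304784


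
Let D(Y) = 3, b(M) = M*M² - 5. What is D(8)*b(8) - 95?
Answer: 1426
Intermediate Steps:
b(M) = -5 + M³ (b(M) = M³ - 5 = -5 + M³)
D(8)*b(8) - 95 = 3*(-5 + 8³) - 95 = 3*(-5 + 512) - 95 = 3*507 - 95 = 1521 - 95 = 1426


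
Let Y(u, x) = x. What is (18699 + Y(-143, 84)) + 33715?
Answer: 52498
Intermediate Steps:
(18699 + Y(-143, 84)) + 33715 = (18699 + 84) + 33715 = 18783 + 33715 = 52498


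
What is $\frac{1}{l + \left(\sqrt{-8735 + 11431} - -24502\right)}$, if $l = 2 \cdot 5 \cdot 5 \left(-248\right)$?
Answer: $\frac{6051}{73227854} - \frac{\sqrt{674}}{73227854} \approx 8.2278 \cdot 10^{-5}$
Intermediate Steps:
$l = -12400$ ($l = 10 \cdot 5 \left(-248\right) = 50 \left(-248\right) = -12400$)
$\frac{1}{l + \left(\sqrt{-8735 + 11431} - -24502\right)} = \frac{1}{-12400 + \left(\sqrt{-8735 + 11431} - -24502\right)} = \frac{1}{-12400 + \left(\sqrt{2696} + 24502\right)} = \frac{1}{-12400 + \left(2 \sqrt{674} + 24502\right)} = \frac{1}{-12400 + \left(24502 + 2 \sqrt{674}\right)} = \frac{1}{12102 + 2 \sqrt{674}}$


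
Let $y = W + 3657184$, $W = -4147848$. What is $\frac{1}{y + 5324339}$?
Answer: $\frac{1}{4833675} \approx 2.0688 \cdot 10^{-7}$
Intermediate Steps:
$y = -490664$ ($y = -4147848 + 3657184 = -490664$)
$\frac{1}{y + 5324339} = \frac{1}{-490664 + 5324339} = \frac{1}{4833675}$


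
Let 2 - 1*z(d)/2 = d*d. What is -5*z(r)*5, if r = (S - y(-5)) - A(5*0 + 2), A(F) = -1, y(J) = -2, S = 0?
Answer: 350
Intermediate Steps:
r = 3 (r = (0 - 1*(-2)) - 1*(-1) = (0 + 2) + 1 = 2 + 1 = 3)
z(d) = 4 - 2*d² (z(d) = 4 - 2*d*d = 4 - 2*d²)
-5*z(r)*5 = -5*(4 - 2*3²)*5 = -5*(4 - 2*9)*5 = -5*(4 - 18)*5 = -5*(-14)*5 = 70*5 = 350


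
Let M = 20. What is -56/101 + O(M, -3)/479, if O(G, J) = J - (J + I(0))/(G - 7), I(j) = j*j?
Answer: -352348/628927 ≈ -0.56024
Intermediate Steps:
I(j) = j²
O(G, J) = J - J/(-7 + G) (O(G, J) = J - (J + 0²)/(G - 7) = J - (J + 0)/(-7 + G) = J - J/(-7 + G))
-56/101 + O(M, -3)/479 = -56/101 - 3*(-8 + 20)/(-7 + 20)/479 = -56*1/101 - 3*12/13*(1/479) = -56/101 - 3*1/13*12*(1/479) = -56/101 - 36/13*1/479 = -56/101 - 36/6227 = -352348/628927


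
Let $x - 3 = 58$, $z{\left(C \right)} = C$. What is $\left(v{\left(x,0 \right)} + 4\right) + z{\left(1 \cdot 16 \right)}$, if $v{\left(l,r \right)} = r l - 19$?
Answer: $1$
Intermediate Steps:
$x = 61$ ($x = 3 + 58 = 61$)
$v{\left(l,r \right)} = -19 + l r$ ($v{\left(l,r \right)} = l r - 19 = -19 + l r$)
$\left(v{\left(x,0 \right)} + 4\right) + z{\left(1 \cdot 16 \right)} = \left(\left(-19 + 61 \cdot 0\right) + 4\right) + 1 \cdot 16 = \left(\left(-19 + 0\right) + 4\right) + 16 = \left(-19 + 4\right) + 16 = -15 + 16 = 1$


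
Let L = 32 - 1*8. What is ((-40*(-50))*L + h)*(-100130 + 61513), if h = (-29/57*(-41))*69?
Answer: -36274763099/19 ≈ -1.9092e+9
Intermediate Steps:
L = 24 (L = 32 - 8 = 24)
h = 27347/19 (h = (-29*1/57*(-41))*69 = -29/57*(-41)*69 = (1189/57)*69 = 27347/19 ≈ 1439.3)
((-40*(-50))*L + h)*(-100130 + 61513) = (-40*(-50)*24 + 27347/19)*(-100130 + 61513) = (2000*24 + 27347/19)*(-38617) = (48000 + 27347/19)*(-38617) = (939347/19)*(-38617) = -36274763099/19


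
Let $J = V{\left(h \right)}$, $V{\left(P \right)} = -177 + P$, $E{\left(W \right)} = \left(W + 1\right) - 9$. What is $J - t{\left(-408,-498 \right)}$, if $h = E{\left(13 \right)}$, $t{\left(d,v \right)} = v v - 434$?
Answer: $-247742$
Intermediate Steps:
$t{\left(d,v \right)} = -434 + v^{2}$ ($t{\left(d,v \right)} = v^{2} - 434 = -434 + v^{2}$)
$E{\left(W \right)} = -8 + W$ ($E{\left(W \right)} = \left(1 + W\right) - 9 = -8 + W$)
$h = 5$ ($h = -8 + 13 = 5$)
$J = -172$ ($J = -177 + 5 = -172$)
$J - t{\left(-408,-498 \right)} = -172 - \left(-434 + \left(-498\right)^{2}\right) = -172 - \left(-434 + 248004\right) = -172 - 247570 = -247742$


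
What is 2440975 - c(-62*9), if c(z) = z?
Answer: 2441533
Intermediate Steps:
2440975 - c(-62*9) = 2440975 - (-62)*9 = 2440975 - 1*(-558) = 2440975 + 558 = 2441533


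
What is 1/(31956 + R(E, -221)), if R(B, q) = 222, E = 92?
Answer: 1/32178 ≈ 3.1077e-5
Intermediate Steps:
1/(31956 + R(E, -221)) = 1/(31956 + 222) = 1/32178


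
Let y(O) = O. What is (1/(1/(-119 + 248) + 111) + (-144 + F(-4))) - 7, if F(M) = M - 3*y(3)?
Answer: -2348351/14320 ≈ -163.99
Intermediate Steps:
F(M) = -9 + M (F(M) = M - 3*3 = M - 9 = -9 + M)
(1/(1/(-119 + 248) + 111) + (-144 + F(-4))) - 7 = (1/(1/(-119 + 248) + 111) + (-144 + (-9 - 4))) - 7 = (1/(1/129 + 111) + (-144 - 13)) - 7 = (1/(1/129 + 111) - 157) - 7 = (1/(14320/129) - 157) - 7 = (129/14320 - 157) - 7 = -2248111/14320 - 7 = -2348351/14320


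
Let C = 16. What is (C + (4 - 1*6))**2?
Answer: 196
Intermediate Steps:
(C + (4 - 1*6))**2 = (16 + (4 - 1*6))**2 = (16 + (4 - 6))**2 = (16 - 2)**2 = 14**2 = 196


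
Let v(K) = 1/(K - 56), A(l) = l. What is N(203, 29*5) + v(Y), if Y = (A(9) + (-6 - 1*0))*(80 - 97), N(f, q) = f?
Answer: 21720/107 ≈ 202.99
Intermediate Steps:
Y = -51 (Y = (9 + (-6 - 1*0))*(80 - 97) = (9 + (-6 + 0))*(-17) = (9 - 6)*(-17) = 3*(-17) = -51)
v(K) = 1/(-56 + K)
N(203, 29*5) + v(Y) = 203 + 1/(-56 - 51) = 203 + 1/(-107) = 203 - 1/107 = 21720/107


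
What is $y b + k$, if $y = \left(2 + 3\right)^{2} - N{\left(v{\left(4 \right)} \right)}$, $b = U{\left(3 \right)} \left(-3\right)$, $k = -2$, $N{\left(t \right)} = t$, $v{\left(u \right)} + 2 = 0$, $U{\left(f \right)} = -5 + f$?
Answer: $160$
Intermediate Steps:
$v{\left(u \right)} = -2$ ($v{\left(u \right)} = -2 + 0 = -2$)
$b = 6$ ($b = \left(-5 + 3\right) \left(-3\right) = \left(-2\right) \left(-3\right) = 6$)
$y = 27$ ($y = \left(2 + 3\right)^{2} - -2 = 5^{2} + 2 = 25 + 2 = 27$)
$y b + k = 27 \cdot 6 - 2 = 162 - 2 = 160$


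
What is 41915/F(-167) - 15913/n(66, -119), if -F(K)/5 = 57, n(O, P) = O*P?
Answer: -21644347/149226 ≈ -145.04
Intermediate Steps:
F(K) = -285 (F(K) = -5*57 = -285)
41915/F(-167) - 15913/n(66, -119) = 41915/(-285) - 15913/(66*(-119)) = 41915*(-1/285) - 15913/(-7854) = -8383/57 - 15913*(-1/7854) = -8383/57 + 15913/7854 = -21644347/149226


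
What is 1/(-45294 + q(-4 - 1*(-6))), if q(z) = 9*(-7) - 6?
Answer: -1/45363 ≈ -2.2044e-5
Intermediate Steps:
q(z) = -69 (q(z) = -63 - 6 = -69)
1/(-45294 + q(-4 - 1*(-6))) = 1/(-45294 - 69) = 1/(-45363) = -1/45363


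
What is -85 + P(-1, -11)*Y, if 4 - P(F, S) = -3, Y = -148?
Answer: -1121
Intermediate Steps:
P(F, S) = 7 (P(F, S) = 4 - 1*(-3) = 4 + 3 = 7)
-85 + P(-1, -11)*Y = -85 + 7*(-148) = -85 - 1036 = -1121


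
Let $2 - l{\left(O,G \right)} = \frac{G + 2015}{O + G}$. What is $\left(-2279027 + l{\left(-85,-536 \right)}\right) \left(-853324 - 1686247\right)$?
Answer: $\frac{1198062128234422}{207} \approx 5.7877 \cdot 10^{12}$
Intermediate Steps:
$l{\left(O,G \right)} = 2 - \frac{2015 + G}{G + O}$ ($l{\left(O,G \right)} = 2 - \frac{G + 2015}{O + G} = 2 - \frac{2015 + G}{G + O}$)
$\left(-2279027 + l{\left(-85,-536 \right)}\right) \left(-853324 - 1686247\right) = \left(-2279027 + \frac{-2015 - 536 + 2 \left(-85\right)}{-536 - 85}\right) \left(-853324 - 1686247\right) = \left(-2279027 + \frac{-2015 - 536 - 170}{-621}\right) \left(-2539571\right) = \left(-2279027 - - \frac{907}{207}\right) \left(-2539571\right) = \left(-2279027 + \frac{907}{207}\right) \left(-2539571\right) = \left(- \frac{471757682}{207}\right) \left(-2539571\right) = \frac{1198062128234422}{207}$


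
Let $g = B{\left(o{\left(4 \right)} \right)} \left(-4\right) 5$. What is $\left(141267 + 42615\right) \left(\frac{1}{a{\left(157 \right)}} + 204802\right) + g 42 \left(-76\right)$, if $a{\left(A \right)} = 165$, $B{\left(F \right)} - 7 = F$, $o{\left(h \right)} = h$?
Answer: $\frac{2071305759514}{55} \approx 3.766 \cdot 10^{10}$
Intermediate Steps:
$B{\left(F \right)} = 7 + F$
$g = -220$ ($g = \left(7 + 4\right) \left(-4\right) 5 = 11 \left(-4\right) 5 = \left(-44\right) 5 = -220$)
$\left(141267 + 42615\right) \left(\frac{1}{a{\left(157 \right)}} + 204802\right) + g 42 \left(-76\right) = \left(141267 + 42615\right) \left(\frac{1}{165} + 204802\right) + \left(-220\right) 42 \left(-76\right) = 183882 \left(\frac{1}{165} + 204802\right) - -702240 = 183882 \cdot \frac{33792331}{165} + 702240 = \frac{2071267136314}{55} + 702240 = \frac{2071305759514}{55}$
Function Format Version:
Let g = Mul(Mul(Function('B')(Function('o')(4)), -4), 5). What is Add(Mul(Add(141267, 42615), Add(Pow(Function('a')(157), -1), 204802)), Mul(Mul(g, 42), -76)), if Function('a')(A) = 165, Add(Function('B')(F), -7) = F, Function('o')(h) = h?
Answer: Rational(2071305759514, 55) ≈ 3.7660e+10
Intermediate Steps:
Function('B')(F) = Add(7, F)
g = -220 (g = Mul(Mul(Add(7, 4), -4), 5) = Mul(Mul(11, -4), 5) = Mul(-44, 5) = -220)
Add(Mul(Add(141267, 42615), Add(Pow(Function('a')(157), -1), 204802)), Mul(Mul(g, 42), -76)) = Add(Mul(Add(141267, 42615), Add(Pow(165, -1), 204802)), Mul(Mul(-220, 42), -76)) = Add(Mul(183882, Add(Rational(1, 165), 204802)), Mul(-9240, -76)) = Add(Mul(183882, Rational(33792331, 165)), 702240) = Add(Rational(2071267136314, 55), 702240) = Rational(2071305759514, 55)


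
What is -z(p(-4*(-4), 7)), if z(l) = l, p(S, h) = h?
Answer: -7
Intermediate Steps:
-z(p(-4*(-4), 7)) = -1*7 = -7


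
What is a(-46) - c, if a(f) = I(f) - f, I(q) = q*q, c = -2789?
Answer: 4951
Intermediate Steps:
I(q) = q²
a(f) = f² - f
a(-46) - c = -46*(-1 - 46) - 1*(-2789) = -46*(-47) + 2789 = 2162 + 2789 = 4951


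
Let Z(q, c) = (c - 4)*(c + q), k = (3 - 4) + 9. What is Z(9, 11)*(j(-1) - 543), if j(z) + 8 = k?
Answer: -76020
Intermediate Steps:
k = 8 (k = -1 + 9 = 8)
Z(q, c) = (-4 + c)*(c + q)
j(z) = 0 (j(z) = -8 + 8 = 0)
Z(9, 11)*(j(-1) - 543) = (11² - 4*11 - 4*9 + 11*9)*(0 - 543) = (121 - 44 - 36 + 99)*(-543) = 140*(-543) = -76020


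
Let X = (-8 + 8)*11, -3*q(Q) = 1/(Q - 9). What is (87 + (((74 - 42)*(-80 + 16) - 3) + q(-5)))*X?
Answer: 0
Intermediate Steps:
q(Q) = -1/(3*(-9 + Q)) (q(Q) = -1/(3*(Q - 9)) = -1/(3*(-9 + Q)))
X = 0 (X = 0*11 = 0)
(87 + (((74 - 42)*(-80 + 16) - 3) + q(-5)))*X = (87 + (((74 - 42)*(-80 + 16) - 3) - 1/(-27 + 3*(-5))))*0 = (87 + ((32*(-64) - 3) - 1/(-27 - 15)))*0 = (87 + ((-2048 - 3) - 1/(-42)))*0 = (87 + (-2051 - 1*(-1/42)))*0 = (87 + (-2051 + 1/42))*0 = (87 - 86141/42)*0 = -82487/42*0 = 0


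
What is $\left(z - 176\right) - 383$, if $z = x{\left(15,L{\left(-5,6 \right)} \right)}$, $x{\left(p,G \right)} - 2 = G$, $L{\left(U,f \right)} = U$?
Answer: $-562$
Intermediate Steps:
$x{\left(p,G \right)} = 2 + G$
$z = -3$ ($z = 2 - 5 = -3$)
$\left(z - 176\right) - 383 = \left(-3 - 176\right) - 383 = -179 - 383 = -562$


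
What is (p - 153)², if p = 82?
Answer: 5041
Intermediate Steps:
(p - 153)² = (82 - 153)² = (-71)² = 5041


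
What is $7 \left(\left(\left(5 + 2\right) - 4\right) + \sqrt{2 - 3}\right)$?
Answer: $21 + 7 i \approx 21.0 + 7.0 i$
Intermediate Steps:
$7 \left(\left(\left(5 + 2\right) - 4\right) + \sqrt{2 - 3}\right) = 7 \left(\left(7 - 4\right) + \sqrt{-1}\right) = 7 \left(3 + i\right) = 21 + 7 i$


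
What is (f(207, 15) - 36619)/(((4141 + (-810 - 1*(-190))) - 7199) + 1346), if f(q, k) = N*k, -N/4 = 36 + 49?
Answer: 41719/2332 ≈ 17.890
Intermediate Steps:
N = -340 (N = -4*(36 + 49) = -4*85 = -340)
f(q, k) = -340*k
(f(207, 15) - 36619)/(((4141 + (-810 - 1*(-190))) - 7199) + 1346) = (-340*15 - 36619)/(((4141 + (-810 - 1*(-190))) - 7199) + 1346) = (-5100 - 36619)/(((4141 + (-810 + 190)) - 7199) + 1346) = -41719/(((4141 - 620) - 7199) + 1346) = -41719/((3521 - 7199) + 1346) = -41719/(-3678 + 1346) = -41719/(-2332) = -41719*(-1/2332) = 41719/2332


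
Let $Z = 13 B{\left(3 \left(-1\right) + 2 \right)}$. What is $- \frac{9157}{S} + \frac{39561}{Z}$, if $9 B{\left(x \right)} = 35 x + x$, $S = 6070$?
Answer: $- \frac{120305717}{157820} \approx -762.3$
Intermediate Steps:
$B{\left(x \right)} = 4 x$ ($B{\left(x \right)} = \frac{35 x + x}{9} = \frac{36 x}{9} = 4 x$)
$Z = -52$ ($Z = 13 \cdot 4 \left(3 \left(-1\right) + 2\right) = 13 \cdot 4 \left(-3 + 2\right) = 13 \cdot 4 \left(-1\right) = 13 \left(-4\right) = -52$)
$- \frac{9157}{S} + \frac{39561}{Z} = - \frac{9157}{6070} + \frac{39561}{-52} = \left(-9157\right) \frac{1}{6070} + 39561 \left(- \frac{1}{52}\right) = - \frac{9157}{6070} - \frac{39561}{52} = - \frac{120305717}{157820}$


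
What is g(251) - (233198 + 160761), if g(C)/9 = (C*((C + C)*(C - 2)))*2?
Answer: 564347005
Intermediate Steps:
g(C) = 36*C²*(-2 + C) (g(C) = 9*((C*((C + C)*(C - 2)))*2) = 9*((C*((2*C)*(-2 + C)))*2) = 9*((C*(2*C*(-2 + C)))*2) = 9*((2*C²*(-2 + C))*2) = 9*(4*C²*(-2 + C)) = 36*C²*(-2 + C))
g(251) - (233198 + 160761) = 36*251²*(-2 + 251) - (233198 + 160761) = 36*63001*249 - 1*393959 = 564740964 - 393959 = 564347005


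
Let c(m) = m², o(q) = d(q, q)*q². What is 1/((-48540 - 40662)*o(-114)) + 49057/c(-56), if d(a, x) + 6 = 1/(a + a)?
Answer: 170735521759049/10914377076288 ≈ 15.643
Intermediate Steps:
d(a, x) = -6 + 1/(2*a) (d(a, x) = -6 + 1/(a + a) = -6 + 1/(2*a))
o(q) = q²*(-6 + 1/(2*q)) (o(q) = (-6 + 1/(2*q))*q² = q²*(-6 + 1/(2*q)))
1/((-48540 - 40662)*o(-114)) + 49057/c(-56) = 1/((-48540 - 40662)*(((½)*(-114)*(1 - 12*(-114))))) + 49057/((-56)²) = 1/((-89202)*(((½)*(-114)*(1 + 1368)))) + 49057/3136 = -1/(89202*((½)*(-114)*1369)) + 49057*(1/3136) = -1/89202/(-78033) + 49057/3136 = -1/89202*(-1/78033) + 49057/3136 = 1/6960699666 + 49057/3136 = 170735521759049/10914377076288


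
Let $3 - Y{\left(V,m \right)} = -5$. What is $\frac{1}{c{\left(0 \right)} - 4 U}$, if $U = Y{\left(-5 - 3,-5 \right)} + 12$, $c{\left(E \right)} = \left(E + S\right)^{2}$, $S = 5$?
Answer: $- \frac{1}{55} \approx -0.018182$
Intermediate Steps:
$Y{\left(V,m \right)} = 8$ ($Y{\left(V,m \right)} = 3 - -5 = 3 + 5 = 8$)
$c{\left(E \right)} = \left(5 + E\right)^{2}$ ($c{\left(E \right)} = \left(E + 5\right)^{2} = \left(5 + E\right)^{2}$)
$U = 20$ ($U = 8 + 12 = 20$)
$\frac{1}{c{\left(0 \right)} - 4 U} = \frac{1}{\left(5 + 0\right)^{2} - 80} = \frac{1}{5^{2} - 80} = \frac{1}{25 - 80} = \frac{1}{-55} = - \frac{1}{55}$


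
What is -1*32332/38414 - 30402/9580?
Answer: -369400747/92001530 ≈ -4.0152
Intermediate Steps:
-1*32332/38414 - 30402/9580 = -32332*1/38414 - 30402*1/9580 = -16166/19207 - 15201/4790 = -369400747/92001530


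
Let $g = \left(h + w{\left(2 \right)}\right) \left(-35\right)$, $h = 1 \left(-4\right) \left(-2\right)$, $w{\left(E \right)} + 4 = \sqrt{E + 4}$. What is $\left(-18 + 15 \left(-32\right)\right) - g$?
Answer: $-358 + 35 \sqrt{6} \approx -272.27$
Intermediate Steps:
$w{\left(E \right)} = -4 + \sqrt{4 + E}$ ($w{\left(E \right)} = -4 + \sqrt{E + 4} = -4 + \sqrt{4 + E}$)
$h = 8$ ($h = \left(-4\right) \left(-2\right) = 8$)
$g = -140 - 35 \sqrt{6}$ ($g = \left(8 - \left(4 - \sqrt{4 + 2}\right)\right) \left(-35\right) = \left(8 - \left(4 - \sqrt{6}\right)\right) \left(-35\right) = \left(4 + \sqrt{6}\right) \left(-35\right) = -140 - 35 \sqrt{6} \approx -225.73$)
$\left(-18 + 15 \left(-32\right)\right) - g = \left(-18 + 15 \left(-32\right)\right) - \left(-140 - 35 \sqrt{6}\right) = \left(-18 - 480\right) + \left(140 + 35 \sqrt{6}\right) = -498 + \left(140 + 35 \sqrt{6}\right) = -358 + 35 \sqrt{6}$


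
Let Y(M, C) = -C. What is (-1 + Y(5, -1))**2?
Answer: 0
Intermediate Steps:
(-1 + Y(5, -1))**2 = (-1 - 1*(-1))**2 = (-1 + 1)**2 = 0**2 = 0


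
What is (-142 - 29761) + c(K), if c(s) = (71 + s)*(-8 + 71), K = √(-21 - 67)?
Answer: -25430 + 126*I*√22 ≈ -25430.0 + 590.99*I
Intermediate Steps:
K = 2*I*√22 (K = √(-88) = 2*I*√22 ≈ 9.3808*I)
c(s) = 4473 + 63*s (c(s) = (71 + s)*63 = 4473 + 63*s)
(-142 - 29761) + c(K) = (-142 - 29761) + (4473 + 63*(2*I*√22)) = -29903 + (4473 + 126*I*√22) = -25430 + 126*I*√22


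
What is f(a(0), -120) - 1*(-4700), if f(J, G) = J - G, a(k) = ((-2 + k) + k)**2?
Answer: 4824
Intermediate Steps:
a(k) = (-2 + 2*k)**2
f(a(0), -120) - 1*(-4700) = (4*(-1 + 0)**2 - 1*(-120)) - 1*(-4700) = (4*(-1)**2 + 120) + 4700 = (4*1 + 120) + 4700 = (4 + 120) + 4700 = 124 + 4700 = 4824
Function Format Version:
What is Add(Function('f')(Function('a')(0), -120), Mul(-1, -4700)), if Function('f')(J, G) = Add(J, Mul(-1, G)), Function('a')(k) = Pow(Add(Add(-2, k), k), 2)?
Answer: 4824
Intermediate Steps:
Function('a')(k) = Pow(Add(-2, Mul(2, k)), 2)
Add(Function('f')(Function('a')(0), -120), Mul(-1, -4700)) = Add(Add(Mul(4, Pow(Add(-1, 0), 2)), Mul(-1, -120)), Mul(-1, -4700)) = Add(Add(Mul(4, Pow(-1, 2)), 120), 4700) = Add(Add(Mul(4, 1), 120), 4700) = Add(Add(4, 120), 4700) = Add(124, 4700) = 4824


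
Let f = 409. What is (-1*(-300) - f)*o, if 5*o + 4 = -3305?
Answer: 360681/5 ≈ 72136.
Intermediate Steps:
o = -3309/5 (o = -⅘ + (⅕)*(-3305) = -⅘ - 661 = -3309/5 ≈ -661.80)
(-1*(-300) - f)*o = (-1*(-300) - 1*409)*(-3309/5) = (300 - 409)*(-3309/5) = -109*(-3309/5) = 360681/5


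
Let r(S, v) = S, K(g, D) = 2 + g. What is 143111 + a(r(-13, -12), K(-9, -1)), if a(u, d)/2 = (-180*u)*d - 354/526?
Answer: 29021959/263 ≈ 1.1035e+5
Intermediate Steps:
a(u, d) = -354/263 - 360*d*u (a(u, d) = 2*((-180*u)*d - 354/526) = 2*(-180*d*u - 354*1/526) = 2*(-180*d*u - 177/263) = 2*(-177/263 - 180*d*u) = -354/263 - 360*d*u)
143111 + a(r(-13, -12), K(-9, -1)) = 143111 + (-354/263 - 360*(2 - 9)*(-13)) = 143111 + (-354/263 - 360*(-7)*(-13)) = 143111 + (-354/263 - 32760) = 143111 - 8616234/263 = 29021959/263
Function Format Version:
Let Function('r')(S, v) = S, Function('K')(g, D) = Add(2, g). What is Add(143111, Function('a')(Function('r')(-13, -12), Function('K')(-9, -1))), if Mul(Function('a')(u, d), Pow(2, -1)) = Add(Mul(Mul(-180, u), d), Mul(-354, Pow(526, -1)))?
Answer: Rational(29021959, 263) ≈ 1.1035e+5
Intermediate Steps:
Function('a')(u, d) = Add(Rational(-354, 263), Mul(-360, d, u)) (Function('a')(u, d) = Mul(2, Add(Mul(Mul(-180, u), d), Mul(-354, Pow(526, -1)))) = Mul(2, Add(Mul(-180, d, u), Mul(-354, Rational(1, 526)))) = Mul(2, Add(Mul(-180, d, u), Rational(-177, 263))) = Mul(2, Add(Rational(-177, 263), Mul(-180, d, u))) = Add(Rational(-354, 263), Mul(-360, d, u)))
Add(143111, Function('a')(Function('r')(-13, -12), Function('K')(-9, -1))) = Add(143111, Add(Rational(-354, 263), Mul(-360, Add(2, -9), -13))) = Add(143111, Add(Rational(-354, 263), Mul(-360, -7, -13))) = Add(143111, Add(Rational(-354, 263), -32760)) = Add(143111, Rational(-8616234, 263)) = Rational(29021959, 263)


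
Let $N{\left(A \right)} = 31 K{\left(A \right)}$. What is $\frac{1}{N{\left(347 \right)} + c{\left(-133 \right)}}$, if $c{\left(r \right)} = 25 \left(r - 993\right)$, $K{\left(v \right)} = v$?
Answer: $- \frac{1}{17393} \approx -5.7494 \cdot 10^{-5}$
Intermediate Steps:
$c{\left(r \right)} = -24825 + 25 r$ ($c{\left(r \right)} = 25 \left(-993 + r\right) = -24825 + 25 r$)
$N{\left(A \right)} = 31 A$
$\frac{1}{N{\left(347 \right)} + c{\left(-133 \right)}} = \frac{1}{31 \cdot 347 + \left(-24825 + 25 \left(-133\right)\right)} = \frac{1}{10757 - 28150} = \frac{1}{-17393} = - \frac{1}{17393}$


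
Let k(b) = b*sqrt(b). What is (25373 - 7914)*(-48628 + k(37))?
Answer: -848996252 + 645983*sqrt(37) ≈ -8.4507e+8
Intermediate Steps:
k(b) = b**(3/2)
(25373 - 7914)*(-48628 + k(37)) = (25373 - 7914)*(-48628 + 37**(3/2)) = 17459*(-48628 + 37*sqrt(37)) = -848996252 + 645983*sqrt(37)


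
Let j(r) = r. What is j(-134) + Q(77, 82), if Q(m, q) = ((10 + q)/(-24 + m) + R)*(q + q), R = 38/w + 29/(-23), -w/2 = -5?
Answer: 3456454/6095 ≈ 567.10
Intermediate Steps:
w = 10 (w = -2*(-5) = 10)
R = 292/115 (R = 38/10 + 29/(-23) = 38*(⅒) + 29*(-1/23) = 19/5 - 29/23 = 292/115 ≈ 2.5391)
Q(m, q) = 2*q*(292/115 + (10 + q)/(-24 + m)) (Q(m, q) = ((10 + q)/(-24 + m) + 292/115)*(q + q) = ((10 + q)/(-24 + m) + 292/115)*(2*q) = (292/115 + (10 + q)/(-24 + m))*(2*q) = 2*q*(292/115 + (10 + q)/(-24 + m)))
j(-134) + Q(77, 82) = -134 + (2/115)*82*(-5858 + 115*82 + 292*77)/(-24 + 77) = -134 + (2/115)*82*(-5858 + 9430 + 22484)/53 = -134 + (2/115)*82*(1/53)*26056 = -134 + 4273184/6095 = 3456454/6095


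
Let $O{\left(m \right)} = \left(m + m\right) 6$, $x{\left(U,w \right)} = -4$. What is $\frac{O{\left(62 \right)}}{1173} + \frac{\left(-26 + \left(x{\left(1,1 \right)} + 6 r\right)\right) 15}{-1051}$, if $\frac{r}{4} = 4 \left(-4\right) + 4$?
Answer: $\frac{2125718}{410941} \approx 5.1728$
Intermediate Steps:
$r = -48$ ($r = 4 \left(4 \left(-4\right) + 4\right) = 4 \left(-16 + 4\right) = 4 \left(-12\right) = -48$)
$O{\left(m \right)} = 12 m$ ($O{\left(m \right)} = 2 m 6 = 12 m$)
$\frac{O{\left(62 \right)}}{1173} + \frac{\left(-26 + \left(x{\left(1,1 \right)} + 6 r\right)\right) 15}{-1051} = \frac{12 \cdot 62}{1173} + \frac{\left(-26 + \left(-4 + 6 \left(-48\right)\right)\right) 15}{-1051} = 744 \cdot \frac{1}{1173} + \left(-26 - 292\right) 15 \left(- \frac{1}{1051}\right) = \frac{248}{391} + \left(-26 - 292\right) 15 \left(- \frac{1}{1051}\right) = \frac{248}{391} + \left(-318\right) 15 \left(- \frac{1}{1051}\right) = \frac{248}{391} - - \frac{4770}{1051} = \frac{248}{391} + \frac{4770}{1051} = \frac{2125718}{410941}$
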